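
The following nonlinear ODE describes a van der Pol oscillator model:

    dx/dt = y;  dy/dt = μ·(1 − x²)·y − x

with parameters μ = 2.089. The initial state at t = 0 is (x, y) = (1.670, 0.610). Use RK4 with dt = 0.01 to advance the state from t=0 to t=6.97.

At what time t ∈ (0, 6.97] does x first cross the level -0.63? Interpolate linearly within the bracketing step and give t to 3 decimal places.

t=0.000: state=(1.670, 0.610)
step 1 (dt=0.01): k1=(0.610, -3.950), k2=(0.590, -3.891), k3=(0.591, -3.892), k4=(0.571, -3.834); state += dt/6·(k1+2k2+2k3+k4)
t=0.010: state=(1.676, 0.571)
t=0.020: state=(1.681, 0.533)
t=0.030: state=(1.687, 0.497)
continuing one RK4 step at a time; state shown every 25 steps (Δt=0.25):
t=0.250: state=(1.728, -0.046)
t=0.500: state=(1.681, -0.288)
t=0.750: state=(1.595, -0.394)
t=1.000: state=(1.487, -0.469)
t=1.250: state=(1.359, -0.552)
t=1.500: state=(1.208, -0.668)
t=1.750: state=(1.020, -0.852)
t=2.000: state=(0.770, -1.178)
t=2.250: state=(0.405, -1.820)
t=2.500: state=(-0.190, -3.045)
t=2.620: state=(-0.597, -3.705)
next step: t=2.630: state=(-0.634, -3.747) — x has crossed -0.63
linear interpolation between t=2.620 (-0.59663) and t=2.630 (-0.63390) → t≈2.629

t = 2.629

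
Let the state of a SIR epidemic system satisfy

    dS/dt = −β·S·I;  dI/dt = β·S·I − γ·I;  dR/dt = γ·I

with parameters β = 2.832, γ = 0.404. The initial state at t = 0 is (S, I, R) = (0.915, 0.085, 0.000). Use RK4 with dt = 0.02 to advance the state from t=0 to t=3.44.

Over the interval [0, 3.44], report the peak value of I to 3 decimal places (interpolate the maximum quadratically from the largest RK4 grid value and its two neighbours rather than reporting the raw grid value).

max I = 0.592

t=0.000: state=(0.915, 0.085, 0.000)
step 1 (dt=0.02): k1=(-0.220, 0.186, 0.034), k2=(-0.225, 0.189, 0.035), k3=(-0.225, 0.190, 0.035), k4=(-0.229, 0.193, 0.036); state += dt/6·(k1+2k2+2k3+k4)
t=0.020: state=(0.911, 0.089, 0.001)
t=0.040: state=(0.906, 0.093, 0.001)
t=0.060: state=(0.901, 0.097, 0.002)
continuing one RK4 step at a time; state shown every 10 steps (Δt=0.2):
t=0.200: state=(0.862, 0.130, 0.009)
t=0.400: state=(0.787, 0.191, 0.021)
t=0.600: state=(0.692, 0.268, 0.040)
t=0.800: state=(0.580, 0.355, 0.065)
t=1.000: state=(0.463, 0.440, 0.097)
t=1.200: state=(0.353, 0.511, 0.136)
t=1.400: state=(0.261, 0.560, 0.179)
t=1.600: state=(0.188, 0.586, 0.226)
t=1.800: state=(0.135, 0.592, 0.273)
t=2.000: state=(0.096, 0.583, 0.321)
t=2.200: state=(0.070, 0.563, 0.367)
t=2.400: state=(0.051, 0.537, 0.412)
t=2.600: state=(0.038, 0.508, 0.454)
t=2.800: state=(0.029, 0.477, 0.494)
t=3.000: state=(0.022, 0.447, 0.531)
t=3.200: state=(0.017, 0.417, 0.566)
t=3.400: state=(0.014, 0.388, 0.599)
t=3.440: state=(0.013, 0.382, 0.605)
largest grid value and its neighbours: I(1.740)=0.59209, I(1.760)=0.59221, I(1.780)=0.59218
parabola through these three points peaks at t≈1.766 with I≈0.59222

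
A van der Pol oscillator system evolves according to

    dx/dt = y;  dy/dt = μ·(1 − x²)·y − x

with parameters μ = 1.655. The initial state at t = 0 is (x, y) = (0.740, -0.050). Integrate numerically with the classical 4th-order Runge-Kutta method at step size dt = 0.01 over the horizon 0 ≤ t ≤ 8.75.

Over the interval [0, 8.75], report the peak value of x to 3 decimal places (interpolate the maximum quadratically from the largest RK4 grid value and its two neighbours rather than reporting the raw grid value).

max x = 2.016

t=0.000: state=(0.740, -0.050)
step 1 (dt=0.01): k1=(-0.050, -0.777), k2=(-0.054, -0.780), k3=(-0.054, -0.780), k4=(-0.058, -0.783); state += dt/6·(k1+2k2+2k3+k4)
t=0.010: state=(0.739, -0.058)
t=0.020: state=(0.739, -0.066)
t=0.030: state=(0.738, -0.074)
continuing one RK4 step at a time; state shown every 50 steps (Δt=0.5):
t=0.500: state=(0.606, -0.518)
t=1.000: state=(0.167, -1.333)
t=1.500: state=(-0.824, -2.525)
t=2.000: state=(-1.748, -0.731)
t=2.500: state=(-1.783, 0.296)
t=3.000: state=(-1.575, 0.510)
t=3.500: state=(-1.274, 0.710)
t=4.000: state=(-0.825, 1.156)
t=4.500: state=(0.026, 2.483)
t=5.000: state=(1.559, 2.540)
t=5.500: state=(2.015, -0.076)
t=6.000: state=(1.871, -0.394)
t=6.500: state=(1.648, -0.500)
t=7.000: state=(1.363, -0.656)
t=7.500: state=(0.962, -1.002)
t=8.000: state=(0.255, -2.015)
t=8.500: state=(-1.191, -3.265)
t=8.750: state=(-1.815, -1.547)
largest grid value and its neighbours: x(5.450)=2.01615, x(5.460)=2.01621, x(5.470)=2.01608
parabola through these three points peaks at t≈5.458 with x≈2.01622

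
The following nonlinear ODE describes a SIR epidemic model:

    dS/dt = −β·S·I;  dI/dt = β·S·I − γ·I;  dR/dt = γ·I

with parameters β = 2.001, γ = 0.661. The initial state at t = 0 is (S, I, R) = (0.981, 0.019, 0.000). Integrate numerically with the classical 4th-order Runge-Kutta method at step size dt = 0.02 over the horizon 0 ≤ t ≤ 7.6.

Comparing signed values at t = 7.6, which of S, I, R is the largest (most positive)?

largest component: R

t=0.000: state=(0.981, 0.019, 0.000)
step 1 (dt=0.02): k1=(-0.037, 0.025, 0.013), k2=(-0.038, 0.025, 0.013), k3=(-0.038, 0.025, 0.013), k4=(-0.038, 0.025, 0.013); state += dt/6·(k1+2k2+2k3+k4)
t=0.020: state=(0.980, 0.020, 0.000)
t=0.040: state=(0.979, 0.020, 0.001)
t=0.060: state=(0.979, 0.021, 0.001)
continuing one RK4 step at a time; state shown every 25 steps (Δt=0.5):
t=0.500: state=(0.955, 0.036, 0.009)
t=1.000: state=(0.909, 0.066, 0.025)
t=1.500: state=(0.832, 0.113, 0.054)
t=2.000: state=(0.720, 0.178, 0.102)
t=2.500: state=(0.582, 0.245, 0.172)
t=3.000: state=(0.444, 0.294, 0.262)
t=3.500: state=(0.327, 0.310, 0.363)
t=4.000: state=(0.241, 0.295, 0.464)
t=4.500: state=(0.182, 0.262, 0.556)
t=5.000: state=(0.143, 0.221, 0.636)
t=5.500: state=(0.117, 0.181, 0.702)
t=6.000: state=(0.100, 0.145, 0.756)
t=6.500: state=(0.087, 0.114, 0.798)
t=7.000: state=(0.079, 0.089, 0.832)
t=7.500: state=(0.073, 0.069, 0.858)
t=7.600: state=(0.072, 0.066, 0.862)
compare at T: S=0.072, I=0.066, R=0.862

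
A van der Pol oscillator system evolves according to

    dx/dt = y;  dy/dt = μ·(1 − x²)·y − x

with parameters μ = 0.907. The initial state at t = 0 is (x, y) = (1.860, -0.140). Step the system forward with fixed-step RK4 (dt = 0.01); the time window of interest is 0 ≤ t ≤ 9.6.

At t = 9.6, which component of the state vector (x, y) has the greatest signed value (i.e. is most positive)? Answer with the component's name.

largest component: y

t=0.000: state=(1.860, -0.140)
step 1 (dt=0.01): k1=(-0.140, -1.548), k2=(-0.148, -1.530), k3=(-0.148, -1.530), k4=(-0.155, -1.513); state += dt/6·(k1+2k2+2k3+k4)
t=0.010: state=(1.859, -0.155)
t=0.020: state=(1.857, -0.170)
t=0.030: state=(1.855, -0.185)
continuing one RK4 step at a time; state shown every 50 steps (Δt=0.5):
t=0.500: state=(1.650, -0.630)
t=1.000: state=(1.254, -0.960)
t=1.500: state=(0.658, -1.480)
t=2.000: state=(-0.294, -2.359)
t=2.500: state=(-1.502, -1.982)
t=3.000: state=(-1.995, -0.140)
t=3.500: state=(-1.866, 0.519)
t=4.000: state=(-1.533, 0.802)
t=4.500: state=(-1.052, 1.155)
t=5.000: state=(-0.324, 1.831)
t=5.500: state=(0.814, 2.584)
t=6.000: state=(1.835, 1.111)
t=6.500: state=(1.988, -0.242)
t=7.000: state=(1.750, -0.646)
t=7.500: state=(1.360, -0.923)
t=8.000: state=(0.799, -1.374)
t=8.500: state=(-0.083, -2.216)
t=9.000: state=(-1.316, -2.299)
t=9.500: state=(-1.981, -0.376)
t=9.600: state=(-2.004, -0.112)
compare at T: x=-2.004, y=-0.112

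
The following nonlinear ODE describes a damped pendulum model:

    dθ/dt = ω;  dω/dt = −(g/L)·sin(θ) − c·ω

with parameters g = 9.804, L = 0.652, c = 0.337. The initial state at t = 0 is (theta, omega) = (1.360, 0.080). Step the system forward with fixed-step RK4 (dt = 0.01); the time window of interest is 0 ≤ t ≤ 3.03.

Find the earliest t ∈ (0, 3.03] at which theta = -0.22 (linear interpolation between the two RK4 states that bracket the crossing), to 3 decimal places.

t = 0.526

t=0.000: state=(1.360, 0.080)
step 1 (dt=0.01): k1=(0.080, -14.731), k2=(0.006, -14.707), k3=(0.006, -14.706), k4=(-0.067, -14.682); state += dt/6·(k1+2k2+2k3+k4)
t=0.010: state=(1.360, -0.067)
t=0.020: state=(1.359, -0.214)
t=0.030: state=(1.356, -0.360)
continuing one RK4 step at a time; state shown every 10 steps (Δt=0.1):
t=0.100: state=(1.295, -1.362)
t=0.200: state=(1.091, -2.694)
t=0.300: state=(0.764, -3.790)
t=0.400: state=(0.348, -4.445)
t=0.500: state=(-0.104, -4.475)
t=0.520: state=(-0.192, -4.400)
next step: t=0.530: state=(-0.236, -4.354) — theta has crossed -0.22
linear interpolation between t=0.520 (-0.19247) and t=0.530 (-0.23625) → t≈0.526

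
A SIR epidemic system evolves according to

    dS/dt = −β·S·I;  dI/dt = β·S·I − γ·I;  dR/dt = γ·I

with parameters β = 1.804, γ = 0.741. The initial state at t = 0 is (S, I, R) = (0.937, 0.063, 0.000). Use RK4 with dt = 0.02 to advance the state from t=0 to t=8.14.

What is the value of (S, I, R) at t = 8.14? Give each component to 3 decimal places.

(S, I, R) = (0.117, 0.029, 0.854)

t=0.000: state=(0.937, 0.063, 0.000)
step 1 (dt=0.02): k1=(-0.106, 0.060, 0.047), k2=(-0.107, 0.060, 0.047), k3=(-0.107, 0.060, 0.047), k4=(-0.108, 0.061, 0.048); state += dt/6·(k1+2k2+2k3+k4)
t=0.020: state=(0.935, 0.064, 0.001)
t=0.040: state=(0.933, 0.065, 0.002)
t=0.060: state=(0.930, 0.067, 0.003)
continuing one RK4 step at a time; state shown every 25 steps (Δt=0.5):
t=0.500: state=(0.872, 0.099, 0.030)
t=1.000: state=(0.782, 0.144, 0.074)
t=1.500: state=(0.672, 0.191, 0.136)
t=2.000: state=(0.555, 0.230, 0.215)
t=2.500: state=(0.447, 0.249, 0.304)
t=3.000: state=(0.357, 0.247, 0.397)
t=3.500: state=(0.288, 0.227, 0.485)
t=4.000: state=(0.237, 0.199, 0.564)
t=4.500: state=(0.201, 0.167, 0.632)
t=5.000: state=(0.176, 0.137, 0.688)
t=5.500: state=(0.157, 0.109, 0.733)
t=6.000: state=(0.144, 0.087, 0.770)
t=6.500: state=(0.134, 0.068, 0.798)
t=7.000: state=(0.127, 0.053, 0.820)
t=7.500: state=(0.122, 0.041, 0.837)
t=8.000: state=(0.118, 0.031, 0.851)
t=8.140: state=(0.117, 0.029, 0.854)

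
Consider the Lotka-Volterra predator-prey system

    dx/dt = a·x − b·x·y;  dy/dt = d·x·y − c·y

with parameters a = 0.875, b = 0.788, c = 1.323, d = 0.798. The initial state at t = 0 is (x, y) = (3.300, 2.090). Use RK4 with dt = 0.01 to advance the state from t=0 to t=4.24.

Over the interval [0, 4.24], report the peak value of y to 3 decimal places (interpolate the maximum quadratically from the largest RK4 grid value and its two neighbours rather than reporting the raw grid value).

max y = 2.998

t=0.000: state=(3.300, 2.090)
step 1 (dt=0.01): k1=(-2.547, 2.739), k2=(-2.573, 2.735), k3=(-2.573, 2.735), k4=(-2.598, 2.731); state += dt/6·(k1+2k2+2k3+k4)
t=0.010: state=(3.274, 2.117)
t=0.020: state=(3.248, 2.145)
t=0.030: state=(3.221, 2.172)
continuing one RK4 step at a time; state shown every 20 steps (Δt=0.2):
t=0.200: state=(2.713, 2.596)
t=0.400: state=(2.086, 2.921)
t=0.600: state=(1.554, 2.992)
t=0.800: state=(1.166, 2.848)
t=1.000: state=(0.905, 2.575)
t=1.200: state=(0.737, 2.251)
t=1.400: state=(0.632, 1.925)
t=1.600: state=(0.569, 1.626)
t=1.800: state=(0.536, 1.362)
t=2.000: state=(0.525, 1.138)
t=2.200: state=(0.530, 0.950)
t=2.400: state=(0.551, 0.794)
t=2.600: state=(0.585, 0.667)
t=2.800: state=(0.633, 0.564)
t=3.000: state=(0.694, 0.482)
t=3.200: state=(0.771, 0.415)
t=3.400: state=(0.864, 0.363)
t=3.600: state=(0.975, 0.323)
t=3.800: state=(1.106, 0.292)
t=4.000: state=(1.261, 0.271)
t=4.200: state=(1.441, 0.258)
t=4.240: state=(1.480, 0.256)
largest grid value and its neighbours: y(0.550)=2.99759, y(0.560)=2.99768, y(0.570)=2.99719
parabola through these three points peaks at t≈0.557 with y≈2.99772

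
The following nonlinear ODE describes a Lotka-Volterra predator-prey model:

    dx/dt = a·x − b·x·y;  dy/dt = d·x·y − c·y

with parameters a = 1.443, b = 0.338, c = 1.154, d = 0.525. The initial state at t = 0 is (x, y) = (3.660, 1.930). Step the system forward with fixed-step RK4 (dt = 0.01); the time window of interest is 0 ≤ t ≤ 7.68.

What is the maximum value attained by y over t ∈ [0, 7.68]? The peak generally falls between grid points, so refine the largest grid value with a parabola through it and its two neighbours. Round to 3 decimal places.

t=0.000: state=(3.660, 1.930)
step 1 (dt=0.01): k1=(2.894, 1.481), k2=(2.896, 1.502), k3=(2.896, 1.502), k4=(2.898, 1.522); state += dt/6·(k1+2k2+2k3+k4)
t=0.010: state=(3.689, 1.945)
t=0.020: state=(3.718, 1.960)
t=0.030: state=(3.747, 1.976)
continuing one RK4 step at a time; state shown every 25 steps (Δt=0.25):
t=0.250: state=(4.373, 2.452)
t=0.500: state=(4.918, 3.391)
t=0.750: state=(4.990, 4.903)
t=1.000: state=(4.363, 6.840)
t=1.250: state=(3.259, 8.472)
t=1.500: state=(2.210, 9.063)
t=1.750: state=(1.493, 8.627)
t=2.000: state=(1.075, 7.631)
t=2.250: state=(0.849, 6.478)
t=2.500: state=(0.739, 5.383)
t=2.750: state=(0.701, 4.431)
t=3.000: state=(0.716, 3.642)
t=3.250: state=(0.776, 3.008)
t=3.500: state=(0.882, 2.512)
t=3.750: state=(1.041, 2.134)
t=4.000: state=(1.262, 1.859)
t=4.250: state=(1.560, 1.675)
t=4.500: state=(1.951, 1.579)
t=4.750: state=(2.451, 1.577)
t=5.000: state=(3.065, 1.696)
t=5.250: state=(3.769, 1.988)
t=5.500: state=(4.471, 2.561)
t=5.750: state=(4.967, 3.579)
t=6.000: state=(4.941, 5.178)
t=6.250: state=(4.215, 7.127)
t=6.500: state=(3.087, 8.635)
t=6.750: state=(2.080, 9.053)
t=7.000: state=(1.414, 8.502)
t=7.250: state=(1.031, 7.461)
t=7.500: state=(0.827, 6.307)
t=7.680: state=(0.748, 5.518)
largest grid value and its neighbours: y(1.490)=9.06154, y(1.500)=9.06298, y(1.510)=9.06271
parabola through these three points peaks at t≈1.503 with y≈9.06308

max y = 9.063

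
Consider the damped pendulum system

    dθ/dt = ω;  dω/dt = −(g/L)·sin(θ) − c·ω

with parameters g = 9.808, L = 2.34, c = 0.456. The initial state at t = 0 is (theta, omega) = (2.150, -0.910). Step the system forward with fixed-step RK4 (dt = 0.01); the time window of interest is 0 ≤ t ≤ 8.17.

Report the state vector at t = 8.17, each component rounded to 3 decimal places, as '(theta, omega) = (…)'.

(theta, omega) = (-0.294, 0.008)

t=0.000: state=(2.150, -0.910)
step 1 (dt=0.01): k1=(-0.910, -3.093), k2=(-0.925, -3.096), k3=(-0.925, -3.096), k4=(-0.941, -3.100); state += dt/6·(k1+2k2+2k3+k4)
t=0.010: state=(2.141, -0.941)
t=0.020: state=(2.131, -0.972)
t=0.030: state=(2.121, -1.003)
continuing one RK4 step at a time; state shown every 50 steps (Δt=0.5):
t=0.500: state=(1.295, -2.503)
t=1.000: state=(-0.161, -2.895)
t=1.500: state=(-1.195, -1.048)
t=2.000: state=(-1.198, 0.960)
t=2.500: state=(-0.374, 2.092)
t=3.000: state=(0.573, 1.399)
t=3.500: state=(0.871, -0.220)
t=4.000: state=(0.435, -1.362)
t=4.500: state=(-0.266, -1.201)
t=5.000: state=(-0.602, -0.082)
t=5.500: state=(-0.378, 0.873)
t=6.000: state=(0.115, 0.924)
t=6.500: state=(0.410, 0.184)
t=7.000: state=(0.301, -0.556)
t=7.500: state=(-0.040, -0.683)
t=8.000: state=(-0.277, -0.202)
t=8.170: state=(-0.294, 0.008)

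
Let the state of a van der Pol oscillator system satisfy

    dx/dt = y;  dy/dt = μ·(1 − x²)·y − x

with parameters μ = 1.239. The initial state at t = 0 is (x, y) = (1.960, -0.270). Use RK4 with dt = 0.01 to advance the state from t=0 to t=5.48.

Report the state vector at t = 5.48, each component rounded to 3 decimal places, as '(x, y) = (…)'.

t=0.000: state=(1.960, -0.270)
step 1 (dt=0.01): k1=(-0.270, -1.009), k2=(-0.275, -0.992), k3=(-0.275, -0.992), k4=(-0.280, -0.975); state += dt/6·(k1+2k2+2k3+k4)
t=0.010: state=(1.957, -0.280)
t=0.020: state=(1.954, -0.290)
t=0.030: state=(1.951, -0.299)
continuing one RK4 step at a time; state shown every 20 steps (Δt=0.2):
t=0.200: state=(1.890, -0.419)
t=0.400: state=(1.796, -0.510)
t=0.600: state=(1.687, -0.583)
t=0.800: state=(1.563, -0.657)
t=1.000: state=(1.423, -0.743)
t=1.200: state=(1.264, -0.853)
t=1.400: state=(1.079, -1.002)
t=1.600: state=(0.859, -1.211)
t=1.800: state=(0.589, -1.515)
t=2.000: state=(0.245, -1.947)
t=2.200: state=(-0.198, -2.494)
t=2.400: state=(-0.745, -2.911)
t=2.600: state=(-1.316, -2.641)
t=2.800: state=(-1.747, -1.603)
t=3.000: state=(-1.960, -0.586)
t=3.200: state=(-2.012, 0.002)
t=3.400: state=(-1.980, 0.283)
t=3.600: state=(-1.908, 0.424)
t=3.800: state=(-1.814, 0.510)
t=4.000: state=(-1.705, 0.579)
t=4.200: state=(-1.582, 0.649)
t=4.400: state=(-1.444, 0.732)
t=4.600: state=(-1.288, 0.837)
t=4.800: state=(-1.107, 0.979)
t=5.000: state=(-0.892, 1.179)
t=5.200: state=(-0.629, 1.468)
t=5.400: state=(-0.297, 1.882)
t=5.480: state=(-0.138, 2.086)

(x, y) = (-0.138, 2.086)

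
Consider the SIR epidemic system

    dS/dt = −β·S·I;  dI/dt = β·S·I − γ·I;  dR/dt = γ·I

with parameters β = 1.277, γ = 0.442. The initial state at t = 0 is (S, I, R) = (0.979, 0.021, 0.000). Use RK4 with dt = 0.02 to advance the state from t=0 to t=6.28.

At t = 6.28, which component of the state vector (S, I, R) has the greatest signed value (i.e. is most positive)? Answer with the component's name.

t=0.000: state=(0.979, 0.021, 0.000)
step 1 (dt=0.02): k1=(-0.026, 0.017, 0.009), k2=(-0.026, 0.017, 0.009), k3=(-0.026, 0.017, 0.009), k4=(-0.027, 0.017, 0.009); state += dt/6·(k1+2k2+2k3+k4)
t=0.020: state=(0.978, 0.021, 0.000)
t=0.040: state=(0.978, 0.022, 0.000)
t=0.060: state=(0.977, 0.022, 0.001)
continuing one RK4 step at a time; state shown every 25 steps (Δt=0.5):
t=0.500: state=(0.963, 0.031, 0.006)
t=1.000: state=(0.940, 0.046, 0.014)
t=1.500: state=(0.907, 0.067, 0.027)
t=2.000: state=(0.862, 0.094, 0.044)
t=2.500: state=(0.803, 0.128, 0.069)
t=3.000: state=(0.731, 0.168, 0.101)
t=3.500: state=(0.648, 0.209, 0.143)
t=4.000: state=(0.560, 0.247, 0.194)
t=4.500: state=(0.473, 0.275, 0.251)
t=5.000: state=(0.395, 0.291, 0.314)
t=5.500: state=(0.328, 0.293, 0.379)
t=6.000: state=(0.272, 0.285, 0.443)
t=6.280: state=(0.246, 0.276, 0.478)
compare at T: S=0.246, I=0.276, R=0.478

largest component: R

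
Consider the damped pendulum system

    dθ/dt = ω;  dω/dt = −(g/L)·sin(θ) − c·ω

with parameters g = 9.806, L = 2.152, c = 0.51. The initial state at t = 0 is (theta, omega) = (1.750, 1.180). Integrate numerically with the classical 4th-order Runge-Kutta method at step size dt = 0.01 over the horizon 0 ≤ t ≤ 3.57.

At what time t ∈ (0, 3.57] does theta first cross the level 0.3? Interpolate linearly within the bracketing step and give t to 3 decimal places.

t=0.000: state=(1.750, 1.180)
step 1 (dt=0.01): k1=(1.180, -5.086), k2=(1.155, -5.068), k3=(1.155, -5.068), k4=(1.129, -5.050); state += dt/6·(k1+2k2+2k3+k4)
t=0.010: state=(1.762, 1.129)
t=0.020: state=(1.773, 1.079)
t=0.030: state=(1.783, 1.029)
continuing one RK4 step at a time; state shown every 20 steps (Δt=0.2):
t=0.200: state=(1.889, 0.230)
t=0.400: state=(1.849, -0.617)
t=0.600: state=(1.646, -1.406)
t=0.800: state=(1.291, -2.128)
t=1.000: state=(0.807, -2.667)
t=1.180: state=(0.305, -2.842)
next step: t=1.190: state=(0.277, -2.841) — theta has crossed 0.3
linear interpolation between t=1.180 (0.30530) and t=1.190 (0.27688) → t≈1.182

t = 1.182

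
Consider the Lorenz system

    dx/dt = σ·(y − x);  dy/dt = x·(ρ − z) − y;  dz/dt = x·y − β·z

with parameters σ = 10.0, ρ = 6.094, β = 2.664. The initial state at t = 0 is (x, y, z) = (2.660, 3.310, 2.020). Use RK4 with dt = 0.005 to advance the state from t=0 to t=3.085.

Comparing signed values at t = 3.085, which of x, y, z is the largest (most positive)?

t=0.000: state=(2.660, 3.310, 2.020)
step 1 (dt=0.005): k1=(6.500, 7.527, 3.423), k2=(6.526, 7.551, 3.505), k3=(6.526, 7.551, 3.505), k4=(6.551, 7.575, 3.586); state += dt/6·(k1+2k2+2k3+k4)
t=0.005: state=(2.693, 3.348, 2.038)
t=0.010: state=(2.726, 3.386, 2.056)
t=0.015: state=(2.759, 3.424, 2.075)
continuing one RK4 step at a time; state shown every 20 steps (Δt=0.1):
t=0.100: state=(3.357, 4.091, 2.535)
t=0.200: state=(4.095, 4.812, 3.420)
t=0.300: state=(4.725, 5.231, 4.598)
t=0.400: state=(5.040, 5.141, 5.782)
t=0.500: state=(4.917, 4.586, 6.578)
t=0.600: state=(4.443, 3.867, 6.775)
t=0.700: state=(3.850, 3.277, 6.478)
t=0.800: state=(3.345, 2.923, 5.928)
t=0.900: state=(3.018, 2.786, 5.328)
t=1.000: state=(2.873, 2.811, 4.799)
t=1.100: state=(2.882, 2.956, 4.401)
t=1.200: state=(3.010, 3.186, 4.164)
t=1.300: state=(3.223, 3.468, 4.102)
t=1.400: state=(3.486, 3.760, 4.211)
t=1.500: state=(3.755, 4.010, 4.468)
t=1.600: state=(3.979, 4.164, 4.819)
t=1.700: state=(4.111, 4.187, 5.183)
t=1.800: state=(4.127, 4.085, 5.473)
t=1.900: state=(4.036, 3.902, 5.626)
t=2.000: state=(3.877, 3.703, 5.629)
t=2.100: state=(3.703, 3.536, 5.513)
t=2.200: state=(3.555, 3.431, 5.329)
t=2.300: state=(3.459, 3.393, 5.129)
t=2.400: state=(3.423, 3.416, 4.955)
t=2.500: state=(3.442, 3.484, 4.834)
t=2.600: state=(3.503, 3.579, 4.780)
t=2.700: state=(3.589, 3.682, 4.793)
t=2.800: state=(3.681, 3.770, 4.864)
t=2.900: state=(3.761, 3.829, 4.970)
t=3.000: state=(3.813, 3.849, 5.087)
t=3.085: state=(3.830, 3.835, 5.174)
compare at T: x=3.830, y=3.835, z=5.174

largest component: z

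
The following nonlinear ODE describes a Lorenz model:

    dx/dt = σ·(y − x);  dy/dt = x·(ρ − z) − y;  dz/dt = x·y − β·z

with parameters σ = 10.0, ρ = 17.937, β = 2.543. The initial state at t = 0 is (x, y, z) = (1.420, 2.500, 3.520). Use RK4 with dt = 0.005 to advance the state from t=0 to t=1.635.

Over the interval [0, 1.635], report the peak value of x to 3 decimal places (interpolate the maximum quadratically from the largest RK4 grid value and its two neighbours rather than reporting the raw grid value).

max x = 12.924

t=0.000: state=(1.420, 2.500, 3.520)
step 1 (dt=0.005): k1=(10.800, 17.972, -5.401), k2=(10.979, 18.336, -5.235), k3=(10.984, 18.341, -5.233), k4=(11.168, 18.711, -5.062); state += dt/6·(k1+2k2+2k3+k4)
t=0.005: state=(1.475, 2.592, 3.494)
t=0.010: state=(1.532, 2.687, 3.469)
t=0.015: state=(1.590, 2.786, 3.447)
continuing one RK4 step at a time; state shown every 20 steps (Δt=0.1):
t=0.100: state=(2.992, 5.204, 3.470)
t=0.200: state=(6.157, 10.387, 5.845)
t=0.300: state=(11.032, 15.695, 15.071)
t=0.400: state=(12.478, 9.581, 26.708)
t=0.500: state=(6.831, 0.380, 24.669)
t=0.600: state=(1.908, -1.306, 18.881)
t=0.700: state=(-0.071, -1.154, 14.563)
t=0.800: state=(-0.782, -1.293, 11.345)
t=0.900: state=(-1.320, -1.963, 8.948)
t=1.000: state=(-2.206, -3.407, 7.351)
t=1.100: state=(-3.898, -6.180, 6.983)
t=1.200: state=(-6.906, -10.605, 9.470)
t=1.300: state=(-10.603, -13.509, 17.302)
t=1.400: state=(-10.879, -8.168, 24.707)
t=1.500: state=(-6.588, -1.906, 22.837)
t=1.600: state=(-2.951, -0.515, 18.106)
t=1.635: state=(-2.234, -0.547, 16.609)
largest grid value and its neighbours: x(0.365)=12.91457, x(0.370)=12.92394, x(0.375)=12.90955
parabola through these three points peaks at t≈0.369 with x≈12.92407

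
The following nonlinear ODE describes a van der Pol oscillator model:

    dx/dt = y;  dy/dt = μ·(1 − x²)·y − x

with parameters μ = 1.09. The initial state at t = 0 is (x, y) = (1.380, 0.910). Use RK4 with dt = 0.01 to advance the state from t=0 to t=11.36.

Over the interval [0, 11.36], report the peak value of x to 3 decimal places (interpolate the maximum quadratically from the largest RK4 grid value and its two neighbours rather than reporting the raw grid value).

max x = 2.009

t=0.000: state=(1.380, 0.910)
step 1 (dt=0.01): k1=(0.910, -2.277), k2=(0.899, -2.283), k3=(0.899, -2.282), k4=(0.887, -2.288); state += dt/6·(k1+2k2+2k3+k4)
t=0.010: state=(1.389, 0.887)
t=0.020: state=(1.398, 0.864)
t=0.030: state=(1.406, 0.841)
continuing one RK4 step at a time; state shown every 50 steps (Δt=0.5):
t=0.500: state=(1.566, -0.085)
t=1.000: state=(1.382, -0.597)
t=1.500: state=(0.983, -1.018)
t=2.000: state=(0.312, -1.755)
t=2.500: state=(-0.829, -2.671)
t=3.000: state=(-1.849, -0.986)
t=3.500: state=(-1.952, 0.283)
t=4.000: state=(-1.718, 0.602)
t=4.500: state=(-1.361, 0.839)
t=5.000: state=(-0.848, 1.265)
t=5.500: state=(-0.010, 2.191)
t=6.000: state=(1.286, 2.522)
t=6.500: state=(1.988, 0.337)
t=7.000: state=(1.916, -0.432)
t=7.500: state=(1.636, -0.667)
t=8.000: state=(1.243, -0.927)
t=8.500: state=(0.666, -1.453)
t=9.000: state=(-0.307, -2.508)
t=9.500: state=(-1.592, -1.969)
t=10.000: state=(-2.010, 0.002)
t=10.500: state=(-1.852, 0.509)
t=11.000: state=(-1.543, 0.725)
t=11.360: state=(-1.249, 0.923)
largest grid value and its neighbours: x(6.620)=2.00906, x(6.630)=2.00924, x(6.640)=2.00922
parabola through these three points peaks at t≈6.634 with x≈2.00926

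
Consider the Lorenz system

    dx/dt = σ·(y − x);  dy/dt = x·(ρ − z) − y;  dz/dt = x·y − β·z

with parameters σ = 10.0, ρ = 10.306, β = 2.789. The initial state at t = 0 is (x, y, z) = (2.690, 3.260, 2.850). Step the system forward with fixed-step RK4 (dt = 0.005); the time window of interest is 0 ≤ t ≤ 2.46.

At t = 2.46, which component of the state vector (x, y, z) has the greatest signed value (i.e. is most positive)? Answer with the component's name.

t=0.000: state=(2.690, 3.260, 2.850)
step 1 (dt=0.005): k1=(5.700, 16.797, 0.821), k2=(5.977, 16.855, 0.975), k3=(5.972, 16.859, 0.977), k4=(6.244, 16.922, 1.134); state += dt/6·(k1+2k2+2k3+k4)
t=0.005: state=(2.720, 3.344, 2.855)
t=0.010: state=(2.752, 3.429, 2.861)
t=0.015: state=(2.788, 3.515, 2.869)
continuing one RK4 step at a time; state shown every 20 steps (Δt=0.1):
t=0.100: state=(3.715, 5.124, 3.328)
t=0.200: state=(5.406, 7.306, 5.035)
t=0.300: state=(7.239, 8.790, 8.416)
t=0.400: state=(8.020, 7.847, 12.166)
t=0.500: state=(6.914, 5.087, 13.487)
t=0.600: state=(4.941, 3.073, 12.240)
t=0.700: state=(3.458, 2.400, 10.209)
t=0.800: state=(2.790, 2.472, 8.361)
t=0.900: state=(2.743, 2.935, 6.965)
t=1.000: state=(3.136, 3.717, 6.116)
t=1.100: state=(3.890, 4.807, 5.937)
t=1.200: state=(4.932, 6.064, 6.608)
t=1.300: state=(6.035, 7.023, 8.197)
t=1.400: state=(6.716, 7.005, 10.207)
t=1.500: state=(6.535, 5.912, 11.522)
t=1.600: state=(5.639, 4.588, 11.493)
t=1.700: state=(4.644, 3.780, 10.532)
t=1.800: state=(3.995, 3.574, 9.321)
t=1.900: state=(3.793, 3.796, 8.283)
t=2.000: state=(3.973, 4.314, 7.631)
t=2.100: state=(4.441, 5.018, 7.488)
t=2.200: state=(5.076, 5.737, 7.916)
t=2.300: state=(5.683, 6.192, 8.827)
t=2.400: state=(6.010, 6.126, 9.867)
t=2.460: state=(5.996, 5.834, 10.337)
compare at T: x=5.996, y=5.834, z=10.337

largest component: z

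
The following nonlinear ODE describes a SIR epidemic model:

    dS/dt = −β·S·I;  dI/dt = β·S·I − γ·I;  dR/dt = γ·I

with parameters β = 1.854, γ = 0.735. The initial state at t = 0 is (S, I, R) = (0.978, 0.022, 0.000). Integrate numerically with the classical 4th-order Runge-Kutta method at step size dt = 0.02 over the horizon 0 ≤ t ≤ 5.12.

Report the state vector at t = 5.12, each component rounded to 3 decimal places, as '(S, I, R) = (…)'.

t=0.000: state=(0.978, 0.022, 0.000)
step 1 (dt=0.02): k1=(-0.040, 0.024, 0.016), k2=(-0.040, 0.024, 0.016), k3=(-0.040, 0.024, 0.016), k4=(-0.041, 0.024, 0.017); state += dt/6·(k1+2k2+2k3+k4)
t=0.020: state=(0.977, 0.022, 0.000)
t=0.040: state=(0.976, 0.023, 0.001)
t=0.060: state=(0.976, 0.023, 0.001)
continuing one RK4 step at a time; state shown every 10 steps (Δt=0.2):
t=0.200: state=(0.969, 0.027, 0.004)
t=0.400: state=(0.958, 0.034, 0.008)
t=0.600: state=(0.945, 0.041, 0.014)
t=0.800: state=(0.929, 0.051, 0.020)
t=1.000: state=(0.910, 0.061, 0.028)
t=1.200: state=(0.888, 0.074, 0.038)
t=1.400: state=(0.861, 0.088, 0.050)
t=1.600: state=(0.831, 0.104, 0.064)
t=1.800: state=(0.797, 0.122, 0.081)
t=2.000: state=(0.759, 0.140, 0.100)
t=2.200: state=(0.718, 0.159, 0.122)
t=2.400: state=(0.675, 0.178, 0.147)
t=2.600: state=(0.630, 0.196, 0.175)
t=2.800: state=(0.584, 0.212, 0.205)
t=3.000: state=(0.538, 0.225, 0.237)
t=3.200: state=(0.494, 0.235, 0.271)
t=3.400: state=(0.452, 0.242, 0.306)
t=3.600: state=(0.413, 0.245, 0.342)
t=3.800: state=(0.377, 0.245, 0.378)
t=4.000: state=(0.345, 0.242, 0.413)
t=4.200: state=(0.315, 0.236, 0.449)
t=4.400: state=(0.289, 0.228, 0.483)
t=4.600: state=(0.266, 0.218, 0.516)
t=4.800: state=(0.246, 0.207, 0.547)
t=5.000: state=(0.229, 0.195, 0.576)
t=5.120: state=(0.219, 0.188, 0.593)

(S, I, R) = (0.219, 0.188, 0.593)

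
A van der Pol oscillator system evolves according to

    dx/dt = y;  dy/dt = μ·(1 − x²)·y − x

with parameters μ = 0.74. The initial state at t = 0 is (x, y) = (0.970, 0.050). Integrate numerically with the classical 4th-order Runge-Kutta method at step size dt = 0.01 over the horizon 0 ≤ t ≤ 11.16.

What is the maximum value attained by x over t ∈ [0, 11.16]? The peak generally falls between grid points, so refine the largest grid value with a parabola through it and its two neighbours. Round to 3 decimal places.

t=0.000: state=(0.970, 0.050)
step 1 (dt=0.01): k1=(0.050, -0.968), k2=(0.045, -0.968), k3=(0.045, -0.968), k4=(0.040, -0.969); state += dt/6·(k1+2k2+2k3+k4)
t=0.010: state=(0.970, 0.040)
t=0.020: state=(0.971, 0.031)
t=0.030: state=(0.971, 0.021)
continuing one RK4 step at a time; state shown every 50 steps (Δt=0.5):
t=0.500: state=(0.874, -0.432)
t=1.000: state=(0.538, -0.917)
t=1.500: state=(-0.052, -1.448)
t=2.000: state=(-0.864, -1.666)
t=2.500: state=(-1.525, -0.824)
t=3.000: state=(-1.670, 0.163)
t=3.500: state=(-1.440, 0.709)
t=4.000: state=(-0.976, 1.159)
t=4.500: state=(-0.250, 1.790)
t=5.000: state=(0.810, 2.311)
t=5.500: state=(1.750, 1.151)
t=6.000: state=(1.953, -0.167)
t=6.500: state=(1.721, -0.688)
t=7.000: state=(1.290, -1.039)
t=7.500: state=(0.655, -1.546)
t=8.000: state=(-0.301, -2.281)
t=8.500: state=(-1.452, -1.940)
t=9.000: state=(-1.987, -0.261)
t=9.500: state=(-1.887, 0.521)
t=10.000: state=(-1.533, 0.876)
t=10.500: state=(-1.004, 1.271)
t=11.000: state=(-0.218, 1.925)
t=11.160: state=(0.111, 2.174)
largest grid value and its neighbours: x(5.900)=1.96069, x(5.910)=1.96071, x(5.920)=1.96054
parabola through these three points peaks at t≈5.906 with x≈1.96072

max x = 1.961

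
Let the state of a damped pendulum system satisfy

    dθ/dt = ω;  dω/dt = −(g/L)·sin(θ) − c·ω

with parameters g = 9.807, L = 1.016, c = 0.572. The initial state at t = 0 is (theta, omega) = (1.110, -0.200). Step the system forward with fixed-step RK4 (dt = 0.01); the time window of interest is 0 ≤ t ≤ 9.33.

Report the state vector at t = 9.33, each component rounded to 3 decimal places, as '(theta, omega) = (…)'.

t=0.000: state=(1.110, -0.200)
step 1 (dt=0.01): k1=(-0.200, -8.531), k2=(-0.243, -8.503), k3=(-0.243, -8.502), k4=(-0.285, -8.472); state += dt/6·(k1+2k2+2k3+k4)
t=0.010: state=(1.108, -0.285)
t=0.020: state=(1.104, -0.369)
t=0.030: state=(1.100, -0.453)
continuing one RK4 step at a time; state shown every 50 steps (Δt=0.5):
t=0.500: state=(0.171, -2.844)
t=1.000: state=(-0.792, -0.408)
t=1.500: state=(-0.250, 2.079)
t=2.000: state=(0.560, 0.585)
t=2.500: state=(0.245, -1.504)
t=3.000: state=(-0.397, -0.583)
t=3.500: state=(-0.213, 1.087)
t=4.000: state=(0.283, 0.516)
t=4.500: state=(0.177, -0.786)
t=5.000: state=(-0.202, -0.434)
t=5.500: state=(-0.144, 0.568)
t=6.000: state=(0.145, 0.355)
t=6.500: state=(0.115, -0.410)
t=7.000: state=(-0.103, -0.286)
t=7.500: state=(-0.091, 0.295)
t=8.000: state=(0.074, 0.228)
t=8.500: state=(0.071, -0.212)
t=9.000: state=(-0.052, -0.181)
t=9.330: state=(-0.074, 0.053)

(theta, omega) = (-0.074, 0.053)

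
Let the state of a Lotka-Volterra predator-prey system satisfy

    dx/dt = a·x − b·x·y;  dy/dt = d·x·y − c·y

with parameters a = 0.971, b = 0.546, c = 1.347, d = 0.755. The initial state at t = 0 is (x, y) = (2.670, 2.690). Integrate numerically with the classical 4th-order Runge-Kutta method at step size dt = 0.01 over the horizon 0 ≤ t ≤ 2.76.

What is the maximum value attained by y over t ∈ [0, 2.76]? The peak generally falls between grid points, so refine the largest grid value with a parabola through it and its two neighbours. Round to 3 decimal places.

t=0.000: state=(2.670, 2.690)
step 1 (dt=0.01): k1=(-1.329, 1.799), k2=(-1.339, 1.792), k3=(-1.339, 1.792), k4=(-1.348, 1.784); state += dt/6·(k1+2k2+2k3+k4)
t=0.010: state=(2.657, 2.708)
t=0.020: state=(2.643, 2.726)
t=0.030: state=(2.629, 2.743)
continuing one RK4 step at a time; state shown every 10 steps (Δt=0.1):
t=0.100: state=(2.528, 2.861)
t=0.200: state=(2.373, 3.009)
t=0.300: state=(2.212, 3.127)
t=0.400: state=(2.050, 3.210)
t=0.500: state=(1.893, 3.255)
t=0.600: state=(1.746, 3.263)
t=0.700: state=(1.611, 3.237)
t=0.800: state=(1.489, 3.180)
t=0.900: state=(1.383, 3.097)
t=1.000: state=(1.290, 2.994)
t=1.100: state=(1.211, 2.876)
t=1.200: state=(1.145, 2.747)
t=1.300: state=(1.090, 2.612)
t=1.400: state=(1.045, 2.474)
t=1.500: state=(1.010, 2.337)
t=1.600: state=(0.983, 2.202)
t=1.700: state=(0.964, 2.071)
t=1.800: state=(0.952, 1.946)
t=1.900: state=(0.947, 1.827)
t=2.000: state=(0.947, 1.715)
t=2.100: state=(0.953, 1.610)
t=2.200: state=(0.965, 1.513)
t=2.300: state=(0.981, 1.423)
t=2.400: state=(1.003, 1.340)
t=2.500: state=(1.029, 1.265)
t=2.600: state=(1.060, 1.196)
t=2.700: state=(1.097, 1.134)
t=2.760: state=(1.121, 1.100)
largest grid value and its neighbours: y(0.560)=3.26446, y(0.570)=3.26475, y(0.580)=3.26469
parabola through these three points peaks at t≈0.573 with y≈3.26477

max y = 3.265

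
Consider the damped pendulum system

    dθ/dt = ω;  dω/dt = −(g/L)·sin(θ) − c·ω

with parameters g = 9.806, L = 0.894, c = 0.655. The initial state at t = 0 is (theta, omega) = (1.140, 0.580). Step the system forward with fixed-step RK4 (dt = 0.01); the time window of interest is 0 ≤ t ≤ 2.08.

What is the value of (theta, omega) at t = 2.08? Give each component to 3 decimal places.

(theta, omega) = (0.584, -0.111)

t=0.000: state=(1.140, 0.580)
step 1 (dt=0.01): k1=(0.580, -10.346), k2=(0.528, -10.326), k3=(0.528, -10.325), k4=(0.477, -10.303); state += dt/6·(k1+2k2+2k3+k4)
t=0.010: state=(1.145, 0.477)
t=0.020: state=(1.150, 0.374)
t=0.030: state=(1.153, 0.272)
continuing one RK4 step at a time; state shown every 10 steps (Δt=0.1):
t=0.100: state=(1.147, -0.427)
t=0.200: state=(1.057, -1.350)
t=0.300: state=(0.881, -2.142)
t=0.400: state=(0.636, -2.738)
t=0.500: state=(0.343, -3.062)
t=0.600: state=(0.034, -3.064)
t=0.700: state=(-0.259, -2.747)
t=0.800: state=(-0.507, -2.171)
t=0.900: state=(-0.688, -1.431)
t=1.000: state=(-0.791, -0.619)
t=1.100: state=(-0.812, 0.188)
t=1.200: state=(-0.755, 0.929)
t=1.300: state=(-0.630, 1.552)
t=1.400: state=(-0.451, 2.001)
t=1.500: state=(-0.237, 2.232)
t=1.600: state=(-0.012, 2.221)
t=1.700: state=(0.199, 1.978)
t=1.800: state=(0.377, 1.547)
t=1.900: state=(0.505, 0.991)
t=2.000: state=(0.573, 0.378)
t=2.080: state=(0.584, -0.111)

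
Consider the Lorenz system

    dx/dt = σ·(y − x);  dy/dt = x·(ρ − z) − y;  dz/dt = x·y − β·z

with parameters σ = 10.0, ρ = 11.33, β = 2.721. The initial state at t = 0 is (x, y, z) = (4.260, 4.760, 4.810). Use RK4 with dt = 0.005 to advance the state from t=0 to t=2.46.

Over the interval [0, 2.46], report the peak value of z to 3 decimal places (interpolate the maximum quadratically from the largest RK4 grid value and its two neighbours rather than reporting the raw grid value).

max z = 14.174

t=0.000: state=(4.260, 4.760, 4.810)
step 1 (dt=0.005): k1=(5.000, 23.015, 7.190), k2=(5.450, 22.962, 7.446), k3=(5.438, 22.967, 7.449), k4=(5.876, 22.918, 7.710); state += dt/6·(k1+2k2+2k3+k4)
t=0.005: state=(4.287, 4.875, 4.847)
t=0.010: state=(4.319, 4.989, 4.887)
t=0.015: state=(4.354, 5.103, 4.930)
continuing one RK4 step at a time; state shown every 20 steps (Δt=0.1):
t=0.100: state=(5.404, 6.985, 6.162)
t=0.200: state=(7.051, 8.553, 9.060)
t=0.300: state=(7.941, 8.026, 12.577)
t=0.400: state=(7.139, 5.594, 14.170)
t=0.500: state=(5.345, 3.553, 13.230)
t=0.600: state=(3.873, 2.786, 11.296)
t=0.700: state=(3.177, 2.841, 9.440)
t=0.800: state=(3.134, 3.355, 8.029)
t=0.900: state=(3.578, 4.231, 7.222)
t=1.000: state=(4.414, 5.415, 7.194)
t=1.100: state=(5.514, 6.657, 8.139)
t=1.200: state=(6.538, 7.341, 9.980)
t=1.300: state=(6.929, 6.850, 11.891)
t=1.400: state=(6.400, 5.501, 12.697)
t=1.500: state=(5.364, 4.309, 12.165)
t=1.600: state=(4.466, 3.776, 10.963)
t=1.700: state=(4.020, 3.815, 9.730)
t=1.800: state=(4.034, 4.250, 8.816)
t=1.900: state=(4.419, 4.954, 8.413)
t=2.000: state=(5.057, 5.766, 8.644)
t=2.100: state=(5.757, 6.397, 9.500)
t=2.200: state=(6.231, 6.494, 10.674)
t=2.300: state=(6.229, 5.967, 11.570)
t=2.400: state=(5.772, 5.174, 11.742)
t=2.460: state=(5.398, 4.771, 11.506)
largest grid value and its neighbours: z(0.400)=14.17022, z(0.405)=14.17372, z(0.410)=14.17053
parabola through these three points peaks at t≈0.405 with z≈14.17372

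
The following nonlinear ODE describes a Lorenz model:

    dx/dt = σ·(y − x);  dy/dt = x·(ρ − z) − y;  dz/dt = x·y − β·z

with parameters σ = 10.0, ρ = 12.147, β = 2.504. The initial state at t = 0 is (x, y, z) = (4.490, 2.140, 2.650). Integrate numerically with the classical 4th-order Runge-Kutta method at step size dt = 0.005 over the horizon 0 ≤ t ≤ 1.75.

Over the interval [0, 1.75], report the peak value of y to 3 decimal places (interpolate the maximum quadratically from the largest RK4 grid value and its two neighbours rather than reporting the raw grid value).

max y = 10.331

t=0.000: state=(4.490, 2.140, 2.650)
step 1 (dt=0.005): k1=(-23.500, 40.502, 2.973), k2=(-21.900, 39.809, 3.277), k3=(-21.957, 39.846, 3.277), k4=(-20.410, 39.188, 3.570); state += dt/6·(k1+2k2+2k3+k4)
t=0.005: state=(4.380, 2.339, 2.666)
t=0.010: state=(4.286, 2.532, 2.686)
t=0.015: state=(4.205, 2.720, 2.708)
continuing one RK4 step at a time; state shown every 20 steps (Δt=0.1):
t=0.100: state=(4.284, 5.509, 3.495)
t=0.200: state=(6.227, 8.659, 6.060)
t=0.300: state=(8.546, 10.324, 11.235)
t=0.400: state=(8.933, 7.726, 16.168)
t=0.500: state=(6.571, 3.575, 16.450)
t=0.600: state=(3.854, 1.669, 13.917)
t=0.700: state=(2.318, 1.374, 11.213)
t=0.800: state=(1.801, 1.634, 8.989)
t=0.900: state=(1.880, 2.177, 7.300)
t=1.000: state=(2.373, 3.066, 6.171)
t=1.100: state=(3.290, 4.446, 5.744)
t=1.200: state=(4.700, 6.350, 6.395)
t=1.300: state=(6.471, 8.238, 8.670)
t=1.400: state=(7.839, 8.572, 12.294)
t=1.500: state=(7.631, 6.496, 14.908)
t=1.600: state=(5.947, 3.997, 14.728)
t=1.700: state=(4.194, 2.771, 12.914)
t=1.750: state=(3.588, 2.587, 11.878)
largest grid value and its neighbours: y(0.290)=10.32516, y(0.295)=10.33075, y(0.300)=10.32424
parabola through these three points peaks at t≈0.295 with y≈10.33076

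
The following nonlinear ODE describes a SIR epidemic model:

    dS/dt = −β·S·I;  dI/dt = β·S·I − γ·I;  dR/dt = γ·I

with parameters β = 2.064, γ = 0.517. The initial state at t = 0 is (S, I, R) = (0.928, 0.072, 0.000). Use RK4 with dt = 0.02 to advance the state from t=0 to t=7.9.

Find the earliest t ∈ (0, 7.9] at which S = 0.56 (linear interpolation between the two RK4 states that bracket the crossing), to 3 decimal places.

t = 1.366

t=0.000: state=(0.928, 0.072, 0.000)
step 1 (dt=0.02): k1=(-0.138, 0.101, 0.037), k2=(-0.140, 0.102, 0.038), k3=(-0.140, 0.102, 0.038), k4=(-0.141, 0.103, 0.038); state += dt/6·(k1+2k2+2k3+k4)
t=0.020: state=(0.925, 0.074, 0.001)
t=0.040: state=(0.922, 0.076, 0.002)
t=0.060: state=(0.919, 0.078, 0.002)
continuing one RK4 step at a time; state shown every 25 steps (Δt=0.5):
t=0.500: state=(0.835, 0.139, 0.027)
t=1.000: state=(0.689, 0.236, 0.074)
t=1.360: state=(0.562, 0.312, 0.126)
next step: t=1.380: state=(0.555, 0.316, 0.129) — S has crossed 0.56
linear interpolation between t=1.360 (0.56219) and t=1.380 (0.55494) → t≈1.366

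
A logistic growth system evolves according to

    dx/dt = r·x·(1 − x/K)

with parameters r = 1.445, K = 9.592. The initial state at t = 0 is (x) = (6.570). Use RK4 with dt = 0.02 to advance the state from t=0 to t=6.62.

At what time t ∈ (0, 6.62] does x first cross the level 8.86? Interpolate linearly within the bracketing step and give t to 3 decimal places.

t = 1.188

t=0.000: state=(6.570)
step 1 (dt=0.02): k1=(2.991), k2=(2.975), k3=(2.975), k4=(2.959); state += dt/6·(k1+2k2+2k3+k4)
t=0.020: state=(6.629)
t=0.040: state=(6.688)
t=0.060: state=(6.747)
continuing one RK4 step at a time; state shown every 25 steps (Δt=0.5):
t=0.500: state=(7.841)
t=1.000: state=(8.654)
t=1.180: state=(8.852)
next step: t=1.200: state=(8.871) — x has crossed 8.86
linear interpolation between t=1.180 (8.85196) and t=1.200 (8.87146) → t≈1.188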